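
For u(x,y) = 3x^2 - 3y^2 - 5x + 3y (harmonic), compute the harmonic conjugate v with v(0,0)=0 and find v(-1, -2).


Step 1: v_x = -u_y = 6y - 3
Step 2: v_y = u_x = 6x - 5
Step 3: v = 6xy - 3x - 5y + C
Step 4: v(0,0) = 0 => C = 0
Step 5: v(-1, -2) = 25

25


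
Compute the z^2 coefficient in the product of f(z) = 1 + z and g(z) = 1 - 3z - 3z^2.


Step 1: z^2 term in f*g comes from: (1)*(-3z^2) + (z)*(-3z) + (0)*(1)
Step 2: = -3 - 3 + 0
Step 3: = -6

-6


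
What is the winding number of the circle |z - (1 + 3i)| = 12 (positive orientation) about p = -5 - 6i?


Step 1: Center c = (1, 3), radius = 12
Step 2: |p - c|^2 = (-6)^2 + (-9)^2 = 117
Step 3: r^2 = 144
Step 4: |p-c| < r so winding number = 1

1


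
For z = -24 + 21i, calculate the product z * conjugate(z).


Step 1: conj(z) = -24 - 21i
Step 2: z * conj(z) = (-24)^2 + 21^2
Step 3: = 576 + 441 = 1017

1017


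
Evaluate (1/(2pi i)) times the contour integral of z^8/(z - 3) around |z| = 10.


Step 1: f(z) = z^8, a = 3 is inside |z| = 10
Step 2: By Cauchy integral formula: (1/(2pi*i)) * integral = f(a)
Step 3: f(3) = 3^8 = 6561

6561


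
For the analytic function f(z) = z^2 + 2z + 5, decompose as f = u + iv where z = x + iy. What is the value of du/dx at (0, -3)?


Step 1: f(z) = (x+iy)^2 + 2(x+iy) + 5
Step 2: u = (x^2 - y^2) + 2x + 5
Step 3: u_x = 2x + 2
Step 4: At (0, -3): u_x = 0 + 2 = 2

2


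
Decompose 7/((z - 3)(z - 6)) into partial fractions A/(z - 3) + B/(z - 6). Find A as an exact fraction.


Step 1: Multiply both sides by (z - 3) and set z = 3
Step 2: A = 7 / (3 - 6)
Step 3: A = 7 / (-3)
Step 4: A = -7/3

-7/3


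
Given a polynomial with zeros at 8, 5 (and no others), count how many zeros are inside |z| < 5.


Step 1: Check each root:
  z = 8: |8| = 8 >= 5
  z = 5: |5| = 5 >= 5
Step 2: Count = 0

0


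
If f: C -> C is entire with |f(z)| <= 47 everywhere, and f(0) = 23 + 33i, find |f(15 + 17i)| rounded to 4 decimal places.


Step 1: By Liouville's theorem, a bounded entire function is constant.
Step 2: f(z) = f(0) = 23 + 33i for all z.
Step 3: |f(w)| = |23 + 33i| = sqrt(529 + 1089)
Step 4: = 40.2244

40.2244


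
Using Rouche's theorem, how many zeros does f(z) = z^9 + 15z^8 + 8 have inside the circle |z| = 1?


Step 1: On |z| = 1 the three terms have sizes |z^9| = 1^9 = 1, |15z^8| = 15*1^8 = 15, |8| = 8
Step 2: The dominant term is g(z) = 15z^8; let h(z) = z^9 + 8 so f = g + h
Step 3: On |z| = 1: |g| = 15 and |h| <= 1 + 8 = 9
Step 4: Since 15 > 9, |h| < |g| on |z| = 1, so by Rouche f has the same number of zeros as g inside |z| < 1
Step 5: g(z) = 15z^8 has 8 zeros (at the origin, multiplicity 8) inside |z| < 1. Answer = 8

8


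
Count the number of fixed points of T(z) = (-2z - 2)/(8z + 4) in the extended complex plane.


Step 1: Fixed points satisfy T(z) = z
Step 2: 8z^2 + 6z + 2 = 0
Step 3: Discriminant = 6^2 - 4*8*2 = -28
Step 4: Number of fixed points = 2

2


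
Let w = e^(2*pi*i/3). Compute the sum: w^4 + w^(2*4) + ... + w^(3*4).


Step 1: The sum sum_{j=1}^{n} w^(k*j) equals n if n | k, else 0.
Step 2: Here n = 3, k = 4
Step 3: Does n divide k? 3 | 4 -> False
Step 4: Sum = 0

0


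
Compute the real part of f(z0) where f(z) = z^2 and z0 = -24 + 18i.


Step 1: z0 = -24 + 18i
Step 2: z0^2 = (-24)^2 - 18^2 - 864i
Step 3: real part = 576 - 324 = 252

252


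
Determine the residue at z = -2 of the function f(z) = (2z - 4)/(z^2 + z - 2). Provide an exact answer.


Step 1: Q(z) = z^2 + z - 2 = (z + 2)(z - 1)
Step 2: Q'(z) = 2z + 1
Step 3: Q'(-2) = -3, P(-2) = -8
Step 4: Res = P(-2)/Q'(-2) = -8/(-3) = 8/3

8/3


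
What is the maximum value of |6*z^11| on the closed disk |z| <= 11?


Step 1: On |z| = 11, |f(z)| = 6 * |z|^11 = 6 * 11^11
Step 2: By maximum modulus principle, maximum is on boundary.
Step 3: Maximum = 6 * 285311670611 = 1711870023666

1711870023666


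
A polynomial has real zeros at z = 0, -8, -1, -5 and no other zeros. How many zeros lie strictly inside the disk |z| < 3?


Step 1: Check each root:
  z = 0: |0| = 0 < 3
  z = -8: |-8| = 8 >= 3
  z = -1: |-1| = 1 < 3
  z = -5: |-5| = 5 >= 3
Step 2: Count = 2

2


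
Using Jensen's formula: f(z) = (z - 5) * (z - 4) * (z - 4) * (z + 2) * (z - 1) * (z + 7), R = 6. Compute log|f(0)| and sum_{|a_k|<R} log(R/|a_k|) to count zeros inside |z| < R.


Jensen's formula: (1/2pi)*integral log|f(Re^it)|dt = log|f(0)| + sum_{|a_k|<R} log(R/|a_k|)
Step 1: f(0) = (-5) * (-4) * (-4) * 2 * (-1) * 7 = 1120
Step 2: log|f(0)| = log|5| + log|4| + log|4| + log|-2| + log|1| + log|-7| = 7.0211
Step 3: Zeros inside |z| < 6: 5, 4, 4, -2, 1
Step 4: Jensen sum = log(6/5) + log(6/4) + log(6/4) + log(6/2) + log(6/1) = 3.8836
Step 5: n(R) = number of terms in the Jensen sum = count of zeros inside |z| < 6 = 5

5


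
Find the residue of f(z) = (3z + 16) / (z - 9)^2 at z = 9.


Step 1: Pole of order 2 at z = 9
Step 2: Res = lim d/dz [(z - 9)^2 * f(z)] as z -> 9
Step 3: (z - 9)^2 * f(z) = 3z + 16
Step 4: d/dz[3z + 16] = 3

3


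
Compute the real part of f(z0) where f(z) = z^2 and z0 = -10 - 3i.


Step 1: z0 = -10 - 3i
Step 2: z0^2 = (-10)^2 - (-3)^2 + 60i
Step 3: real part = 100 - 9 = 91

91


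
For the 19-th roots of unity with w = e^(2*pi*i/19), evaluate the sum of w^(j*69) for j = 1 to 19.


Step 1: The sum sum_{j=1}^{n} w^(k*j) equals n if n | k, else 0.
Step 2: Here n = 19, k = 69
Step 3: Does n divide k? 19 | 69 -> False
Step 4: Sum = 0

0


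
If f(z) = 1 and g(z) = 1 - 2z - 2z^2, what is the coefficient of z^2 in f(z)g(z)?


Step 1: z^2 term in f*g comes from: (1)*(-2z^2) + (0)*(-2z) + (0)*(1)
Step 2: = -2 + 0 + 0
Step 3: = -2

-2


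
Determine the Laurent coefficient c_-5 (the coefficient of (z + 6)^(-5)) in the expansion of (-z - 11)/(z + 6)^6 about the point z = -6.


Step 1: Write the numerator in powers of (z + 6): -z - 11 = -(z + 6) + (-1*(-6) - 11) = -(z + 6) - 5
Step 2: Divide by (z + 6)^6: f(z) = -5(z + 6)^(-6) - (z + 6)^(-5)
Step 3: This finite sum is the Laurent series of f about z = -6.
Step 4: Coefficient of (z + 6)^(-5) = coefficient of (z + 6) in the re-centred numerator = -1

-1


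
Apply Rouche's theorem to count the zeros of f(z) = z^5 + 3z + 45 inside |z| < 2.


Step 1: On |z| = 2 the three terms have sizes |z^5| = 2^5 = 32, |3z| = 3*2 = 6, |45| = 45
Step 2: The dominant term is g(z) = 45; let h(z) = z^5 + 3z so f = g + h
Step 3: On |z| = 2: |g| = 45 and |h| <= 32 + 6 = 38
Step 4: Since 45 > 38, |h| < |g| on |z| = 2, so by Rouche f has the same number of zeros as g inside |z| < 2
Step 5: g(z) = 45 is a nonzero constant with no zeros inside |z| < 2. Answer = 0

0


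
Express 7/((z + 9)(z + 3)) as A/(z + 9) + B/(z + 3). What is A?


Step 1: Multiply both sides by (z + 9) and set z = -9
Step 2: A = 7 / (-9 + 3)
Step 3: A = 7 / (-6)
Step 4: A = -7/6

-7/6


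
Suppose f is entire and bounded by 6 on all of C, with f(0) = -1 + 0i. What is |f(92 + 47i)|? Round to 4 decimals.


Step 1: By Liouville's theorem, a bounded entire function is constant.
Step 2: f(z) = f(0) = -1 + 0i for all z.
Step 3: |f(w)| = |-1 + 0i| = sqrt(1 + 0)
Step 4: = 1.0

1.0


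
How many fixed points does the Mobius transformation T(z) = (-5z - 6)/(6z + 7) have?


Step 1: Fixed points satisfy T(z) = z
Step 2: 6z^2 + 12z + 6 = 0
Step 3: Discriminant = 12^2 - 4*6*6 = 0
Step 4: Number of fixed points = 1

1


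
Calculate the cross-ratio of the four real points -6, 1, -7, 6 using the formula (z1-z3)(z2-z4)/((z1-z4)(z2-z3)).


Step 1: (z1-z3)(z2-z4) = 1 * (-5) = -5
Step 2: (z1-z4)(z2-z3) = (-12) * 8 = -96
Step 3: Cross-ratio = 5/96 = 5/96

5/96


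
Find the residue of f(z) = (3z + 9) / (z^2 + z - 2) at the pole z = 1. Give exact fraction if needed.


Step 1: Q(z) = z^2 + z - 2 = (z - 1)(z + 2)
Step 2: Q'(z) = 2z + 1
Step 3: Q'(1) = 3, P(1) = 12
Step 4: Res = P(1)/Q'(1) = 12/3 = 4

4


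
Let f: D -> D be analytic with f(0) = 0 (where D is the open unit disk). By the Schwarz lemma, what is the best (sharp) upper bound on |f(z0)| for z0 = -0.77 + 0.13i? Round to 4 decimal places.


Step 1: Schwarz lemma: if f: D -> D is analytic with f(0) = 0, then |f(z)| <= |z| for all z in D, and this is sharp (f(z) = z).
Step 2: |z0|^2 = (-0.77)^2 + 0.13^2 = 0.6098
Step 3: |z0| = sqrt(0.6098) = 0.780897
Step 4: Best bound = |z0| = 0.7809

0.7809


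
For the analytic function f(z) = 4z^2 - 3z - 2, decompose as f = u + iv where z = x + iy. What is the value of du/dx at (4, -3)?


Step 1: f(z) = 4(x+iy)^2 - 3(x+iy) - 2
Step 2: u = 4(x^2 - y^2) - 3x - 2
Step 3: u_x = 8x - 3
Step 4: At (4, -3): u_x = 32 - 3 = 29

29


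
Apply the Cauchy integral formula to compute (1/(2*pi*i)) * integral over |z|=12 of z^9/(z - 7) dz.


Step 1: f(z) = z^9, a = 7 is inside |z| = 12
Step 2: By Cauchy integral formula: (1/(2pi*i)) * integral = f(a)
Step 3: f(7) = 7^9 = 40353607

40353607


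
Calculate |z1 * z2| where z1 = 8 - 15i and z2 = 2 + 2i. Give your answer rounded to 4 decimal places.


Step 1: |z1| = sqrt(8^2 + (-15)^2) = sqrt(289)
Step 2: |z2| = sqrt(2^2 + 2^2) = sqrt(8)
Step 3: |z1*z2| = |z1|*|z2| = sqrt(289) * sqrt(8) = sqrt(289 * 8) = sqrt(2312)
Step 4: = 48.0833

48.0833


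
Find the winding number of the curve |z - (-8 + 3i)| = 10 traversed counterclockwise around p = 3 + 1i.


Step 1: Center c = (-8, 3), radius = 10
Step 2: |p - c|^2 = 11^2 + (-2)^2 = 125
Step 3: r^2 = 100
Step 4: |p-c| > r so winding number = 0

0


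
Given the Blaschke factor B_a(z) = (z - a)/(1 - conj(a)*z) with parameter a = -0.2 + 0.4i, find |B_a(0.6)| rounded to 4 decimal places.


Step 1: Numerator z0 - a = 0.6 - (-0.2 + 0.4i) = 0.8 - 0.4i
Step 2: Denominator 1 - conj(a)*z0 = 1 - (-0.2 - 0.4i)*0.6 = 1.12 + 0.24i
Step 3: |z0 - a|^2 = 0.8^2 + (-0.4)^2 = 0.8; |1 - conj(a)*z0|^2 = 1.12^2 + 0.24^2 = 1.312
Step 4: |B_a(0.6)| = sqrt(0.8 / 1.312) = sqrt(0.609756)
Step 5: = 0.7809

0.7809


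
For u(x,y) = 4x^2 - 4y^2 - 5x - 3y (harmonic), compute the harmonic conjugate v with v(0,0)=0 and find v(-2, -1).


Step 1: v_x = -u_y = 8y + 3
Step 2: v_y = u_x = 8x - 5
Step 3: v = 8xy + 3x - 5y + C
Step 4: v(0,0) = 0 => C = 0
Step 5: v(-2, -1) = 15

15


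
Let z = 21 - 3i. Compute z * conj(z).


Step 1: conj(z) = 21 + 3i
Step 2: z * conj(z) = 21^2 + (-3)^2
Step 3: = 441 + 9 = 450

450


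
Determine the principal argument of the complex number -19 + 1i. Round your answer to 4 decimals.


Step 1: z = -19 + 1i
Step 2: arg(z) = atan2(1, -19)
Step 3: arg(z) = 3.089

3.089


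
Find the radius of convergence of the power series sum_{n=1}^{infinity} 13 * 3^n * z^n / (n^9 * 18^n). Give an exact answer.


Step 1: General term a_n = 13 * 3^n / (n^9 * 18^n)
Step 2: By the root test, |a_n|^(1/n) = 13^(1/n) * 3 / (n^(9/n) * 18) -> 3/18 as n -> infinity (since 13^(1/n) -> 1 and n^(9/n) -> 1)
Step 3: R = 1/lim|a_n|^(1/n) = 18/3 = 6

6


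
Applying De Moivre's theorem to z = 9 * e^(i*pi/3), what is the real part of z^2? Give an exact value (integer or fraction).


Step 1: By De Moivre's theorem, z^2 = 9^2 * e^(i*2*pi/3) = 81 * (cos(2*pi/3) + i*sin(2*pi/3))
Step 2: |z|^2 = 9^2 = 81
Step 3: The angle 2*pi/3 already lies in [0, 2*pi)
Step 4: cos(2*pi/3) = -1/2
Step 5: Re(z^2) = 81 * (-1/2) = -81/2

-81/2


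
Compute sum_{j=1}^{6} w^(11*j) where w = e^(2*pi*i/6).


Step 1: The sum sum_{j=1}^{n} w^(k*j) equals n if n | k, else 0.
Step 2: Here n = 6, k = 11
Step 3: Does n divide k? 6 | 11 -> False
Step 4: Sum = 0

0


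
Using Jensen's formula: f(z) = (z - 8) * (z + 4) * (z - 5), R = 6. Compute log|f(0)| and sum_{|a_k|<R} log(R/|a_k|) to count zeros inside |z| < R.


Jensen's formula: (1/2pi)*integral log|f(Re^it)|dt = log|f(0)| + sum_{|a_k|<R} log(R/|a_k|)
Step 1: f(0) = (-8) * 4 * (-5) = 160
Step 2: log|f(0)| = log|8| + log|-4| + log|5| = 5.0752
Step 3: Zeros inside |z| < 6: -4, 5
Step 4: Jensen sum = log(6/4) + log(6/5) = 0.5878
Step 5: n(R) = number of terms in the Jensen sum = count of zeros inside |z| < 6 = 2

2


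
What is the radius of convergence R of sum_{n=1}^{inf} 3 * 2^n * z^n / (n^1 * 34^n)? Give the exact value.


Step 1: General term a_n = 3 * 2^n / (n^1 * 34^n)
Step 2: By the root test, |a_n|^(1/n) = 3^(1/n) * 2 / (n^(1/n) * 34) -> 2/34 as n -> infinity (since 3^(1/n) -> 1 and n^(1/n) -> 1)
Step 3: R = 1/lim|a_n|^(1/n) = 34/2 = 17

17


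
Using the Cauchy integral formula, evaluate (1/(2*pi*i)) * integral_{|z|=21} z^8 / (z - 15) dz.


Step 1: f(z) = z^8, a = 15 is inside |z| = 21
Step 2: By Cauchy integral formula: (1/(2pi*i)) * integral = f(a)
Step 3: f(15) = 15^8 = 2562890625

2562890625


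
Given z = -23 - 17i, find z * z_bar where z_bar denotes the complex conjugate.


Step 1: conj(z) = -23 + 17i
Step 2: z * conj(z) = (-23)^2 + (-17)^2
Step 3: = 529 + 289 = 818

818


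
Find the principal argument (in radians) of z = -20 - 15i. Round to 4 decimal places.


Step 1: z = -20 - 15i
Step 2: arg(z) = atan2(-15, -20)
Step 3: arg(z) = -2.4981

-2.4981


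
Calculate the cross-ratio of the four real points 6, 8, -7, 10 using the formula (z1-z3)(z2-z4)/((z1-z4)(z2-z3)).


Step 1: (z1-z3)(z2-z4) = 13 * (-2) = -26
Step 2: (z1-z4)(z2-z3) = (-4) * 15 = -60
Step 3: Cross-ratio = 26/60 = 13/30

13/30


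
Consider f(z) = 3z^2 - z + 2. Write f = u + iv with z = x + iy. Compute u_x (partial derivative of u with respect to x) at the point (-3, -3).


Step 1: f(z) = 3(x+iy)^2 - (x+iy) + 2
Step 2: u = 3(x^2 - y^2) - x + 2
Step 3: u_x = 6x - 1
Step 4: At (-3, -3): u_x = -18 - 1 = -19

-19


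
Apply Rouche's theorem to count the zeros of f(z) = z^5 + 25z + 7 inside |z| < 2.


Step 1: On |z| = 2 the three terms have sizes |z^5| = 2^5 = 32, |25z| = 25*2 = 50, |7| = 7
Step 2: The dominant term is g(z) = 25z; let h(z) = z^5 + 7 so f = g + h
Step 3: On |z| = 2: |g| = 50 and |h| <= 32 + 7 = 39
Step 4: Since 50 > 39, |h| < |g| on |z| = 2, so by Rouche f has the same number of zeros as g inside |z| < 2
Step 5: g(z) = 25z has 1 zero (at the origin, multiplicity 1) inside |z| < 2. Answer = 1

1


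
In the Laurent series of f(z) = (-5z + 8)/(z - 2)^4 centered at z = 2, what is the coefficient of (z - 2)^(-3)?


Step 1: Write the numerator in powers of (z - 2): -5z + 8 = -5(z - 2) + (-5*2 + 8) = -5(z - 2) - 2
Step 2: Divide by (z - 2)^4: f(z) = -2(z - 2)^(-4) - 5(z - 2)^(-3)
Step 3: This finite sum is the Laurent series of f about z = 2.
Step 4: Coefficient of (z - 2)^(-3) = coefficient of (z - 2) in the re-centred numerator = -5

-5


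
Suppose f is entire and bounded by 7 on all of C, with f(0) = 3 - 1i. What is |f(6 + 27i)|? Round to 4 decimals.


Step 1: By Liouville's theorem, a bounded entire function is constant.
Step 2: f(z) = f(0) = 3 - 1i for all z.
Step 3: |f(w)| = |3 - 1i| = sqrt(9 + 1)
Step 4: = 3.1623

3.1623


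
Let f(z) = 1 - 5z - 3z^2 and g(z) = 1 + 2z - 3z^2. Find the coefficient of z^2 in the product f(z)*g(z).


Step 1: z^2 term in f*g comes from: (1)*(-3z^2) + (-5z)*(2z) + (-3z^2)*(1)
Step 2: = -3 - 10 - 3
Step 3: = -16

-16


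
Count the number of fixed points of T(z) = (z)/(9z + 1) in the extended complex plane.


Step 1: Fixed points satisfy T(z) = z
Step 2: 9z^2 = 0
Step 3: Discriminant = 0^2 - 4*9*0 = 0
Step 4: Number of fixed points = 1

1


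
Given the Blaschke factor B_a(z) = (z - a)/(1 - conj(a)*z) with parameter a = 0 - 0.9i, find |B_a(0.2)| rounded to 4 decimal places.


Step 1: Numerator z0 - a = 0.2 - (0 - 0.9i) = 0.2 + 0.9i
Step 2: Denominator 1 - conj(a)*z0 = 1 - (0 + 0.9i)*0.2 = 1 - 0.18i
Step 3: |z0 - a|^2 = 0.2^2 + 0.9^2 = 0.85; |1 - conj(a)*z0|^2 = 1^2 + (-0.18)^2 = 1.0324
Step 4: |B_a(0.2)| = sqrt(0.85 / 1.0324) = sqrt(0.823324)
Step 5: = 0.9074

0.9074


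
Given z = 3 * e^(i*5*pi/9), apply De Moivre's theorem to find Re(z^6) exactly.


Step 1: By De Moivre's theorem, z^6 = 3^6 * e^(i*6*5*pi/9) = 729 * (cos(10*pi/3) + i*sin(10*pi/3))
Step 2: |z|^6 = 3^6 = 729
Step 3: Reduce the angle mod 2*pi: 10*pi/3 - 2*pi = 4*pi/3
Step 4: cos(4*pi/3) = -1/2
Step 5: Re(z^6) = 729 * (-1/2) = -729/2

-729/2


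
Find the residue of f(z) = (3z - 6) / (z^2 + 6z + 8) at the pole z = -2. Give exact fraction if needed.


Step 1: Q(z) = z^2 + 6z + 8 = (z + 2)(z + 4)
Step 2: Q'(z) = 2z + 6
Step 3: Q'(-2) = 2, P(-2) = -12
Step 4: Res = P(-2)/Q'(-2) = -12/2 = -6

-6


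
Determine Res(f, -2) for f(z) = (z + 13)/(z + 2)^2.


Step 1: Pole of order 2 at z = -2
Step 2: Res = lim d/dz [(z + 2)^2 * f(z)] as z -> -2
Step 3: (z + 2)^2 * f(z) = z + 13
Step 4: d/dz[z + 13] = 1

1


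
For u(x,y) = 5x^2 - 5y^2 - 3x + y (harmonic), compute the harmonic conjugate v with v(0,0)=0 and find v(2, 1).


Step 1: v_x = -u_y = 10y - 1
Step 2: v_y = u_x = 10x - 3
Step 3: v = 10xy - x - 3y + C
Step 4: v(0,0) = 0 => C = 0
Step 5: v(2, 1) = 15

15


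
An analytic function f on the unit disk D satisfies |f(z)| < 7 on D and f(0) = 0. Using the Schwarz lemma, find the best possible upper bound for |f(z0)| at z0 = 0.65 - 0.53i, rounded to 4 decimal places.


Step 1: g = f/7 maps D -> D with g(0) = 0, so by the Schwarz lemma |g(z)| <= |z|, i.e. |f(z)| <= 7|z|; this is sharp (f(z) = 7z).
Step 2: |z0|^2 = 0.65^2 + (-0.53)^2 = 0.7034
Step 3: |z0| = sqrt(0.7034) = 0.838689
Step 4: Best bound = 7 * |z0| = 7 * 0.838689 = 5.8708

5.8708


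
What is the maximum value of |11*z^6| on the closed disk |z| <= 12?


Step 1: On |z| = 12, |f(z)| = 11 * |z|^6 = 11 * 12^6
Step 2: By maximum modulus principle, maximum is on boundary.
Step 3: Maximum = 11 * 2985984 = 32845824

32845824


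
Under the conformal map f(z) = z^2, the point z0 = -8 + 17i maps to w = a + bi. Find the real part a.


Step 1: z0 = -8 + 17i
Step 2: z0^2 = (-8)^2 - 17^2 - 272i
Step 3: real part = 64 - 289 = -225

-225


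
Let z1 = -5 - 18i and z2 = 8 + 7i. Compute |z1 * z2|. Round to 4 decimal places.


Step 1: |z1| = sqrt((-5)^2 + (-18)^2) = sqrt(349)
Step 2: |z2| = sqrt(8^2 + 7^2) = sqrt(113)
Step 3: |z1*z2| = |z1|*|z2| = sqrt(349) * sqrt(113) = sqrt(349 * 113) = sqrt(39437)
Step 4: = 198.5875

198.5875


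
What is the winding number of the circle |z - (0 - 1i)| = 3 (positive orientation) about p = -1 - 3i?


Step 1: Center c = (0, -1), radius = 3
Step 2: |p - c|^2 = (-1)^2 + (-2)^2 = 5
Step 3: r^2 = 9
Step 4: |p-c| < r so winding number = 1

1


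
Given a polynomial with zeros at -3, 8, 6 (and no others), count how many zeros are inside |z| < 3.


Step 1: Check each root:
  z = -3: |-3| = 3 >= 3
  z = 8: |8| = 8 >= 3
  z = 6: |6| = 6 >= 3
Step 2: Count = 0

0


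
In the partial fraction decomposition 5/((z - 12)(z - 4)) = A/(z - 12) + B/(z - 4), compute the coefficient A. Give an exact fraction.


Step 1: Multiply both sides by (z - 12) and set z = 12
Step 2: A = 5 / (12 - 4)
Step 3: A = 5 / 8
Step 4: A = 5/8

5/8


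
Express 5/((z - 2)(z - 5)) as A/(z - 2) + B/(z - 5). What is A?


Step 1: Multiply both sides by (z - 2) and set z = 2
Step 2: A = 5 / (2 - 5)
Step 3: A = 5 / (-3)
Step 4: A = -5/3

-5/3


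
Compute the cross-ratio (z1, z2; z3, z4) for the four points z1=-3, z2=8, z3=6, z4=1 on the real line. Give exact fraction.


Step 1: (z1-z3)(z2-z4) = (-9) * 7 = -63
Step 2: (z1-z4)(z2-z3) = (-4) * 2 = -8
Step 3: Cross-ratio = 63/8 = 63/8

63/8


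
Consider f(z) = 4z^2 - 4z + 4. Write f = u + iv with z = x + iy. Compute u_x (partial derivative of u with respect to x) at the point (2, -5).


Step 1: f(z) = 4(x+iy)^2 - 4(x+iy) + 4
Step 2: u = 4(x^2 - y^2) - 4x + 4
Step 3: u_x = 8x - 4
Step 4: At (2, -5): u_x = 16 - 4 = 12

12


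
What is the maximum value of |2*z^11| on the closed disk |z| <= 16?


Step 1: On |z| = 16, |f(z)| = 2 * |z|^11 = 2 * 16^11
Step 2: By maximum modulus principle, maximum is on boundary.
Step 3: Maximum = 2 * 17592186044416 = 35184372088832

35184372088832


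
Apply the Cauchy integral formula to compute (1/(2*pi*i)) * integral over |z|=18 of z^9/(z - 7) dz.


Step 1: f(z) = z^9, a = 7 is inside |z| = 18
Step 2: By Cauchy integral formula: (1/(2pi*i)) * integral = f(a)
Step 3: f(7) = 7^9 = 40353607

40353607


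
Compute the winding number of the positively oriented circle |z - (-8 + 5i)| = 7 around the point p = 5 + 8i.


Step 1: Center c = (-8, 5), radius = 7
Step 2: |p - c|^2 = 13^2 + 3^2 = 178
Step 3: r^2 = 49
Step 4: |p-c| > r so winding number = 0

0


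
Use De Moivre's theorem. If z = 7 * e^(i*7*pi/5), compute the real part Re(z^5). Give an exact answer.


Step 1: By De Moivre's theorem, z^5 = 7^5 * e^(i*5*7*pi/5) = 16807 * (cos(7*pi) + i*sin(7*pi))
Step 2: |z|^5 = 7^5 = 16807
Step 3: Reduce the angle mod 2*pi: 7*pi - 6*pi = pi
Step 4: cos(pi) = -1
Step 5: Re(z^5) = 16807 * (-1) = -16807

-16807


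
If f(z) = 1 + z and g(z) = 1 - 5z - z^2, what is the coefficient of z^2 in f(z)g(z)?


Step 1: z^2 term in f*g comes from: (1)*(-z^2) + (z)*(-5z) + (0)*(1)
Step 2: = -1 - 5 + 0
Step 3: = -6

-6


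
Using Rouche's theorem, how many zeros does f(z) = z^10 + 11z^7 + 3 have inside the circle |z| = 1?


Step 1: On |z| = 1 the three terms have sizes |z^10| = 1^10 = 1, |11z^7| = 11*1^7 = 11, |3| = 3
Step 2: The dominant term is g(z) = 11z^7; let h(z) = z^10 + 3 so f = g + h
Step 3: On |z| = 1: |g| = 11 and |h| <= 1 + 3 = 4
Step 4: Since 11 > 4, |h| < |g| on |z| = 1, so by Rouche f has the same number of zeros as g inside |z| < 1
Step 5: g(z) = 11z^7 has 7 zeros (at the origin, multiplicity 7) inside |z| < 1. Answer = 7

7


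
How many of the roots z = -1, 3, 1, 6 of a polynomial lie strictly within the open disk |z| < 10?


Step 1: Check each root:
  z = -1: |-1| = 1 < 10
  z = 3: |3| = 3 < 10
  z = 1: |1| = 1 < 10
  z = 6: |6| = 6 < 10
Step 2: Count = 4

4


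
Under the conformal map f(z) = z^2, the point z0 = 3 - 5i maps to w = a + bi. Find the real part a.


Step 1: z0 = 3 - 5i
Step 2: z0^2 = 3^2 - (-5)^2 - 30i
Step 3: real part = 9 - 25 = -16

-16


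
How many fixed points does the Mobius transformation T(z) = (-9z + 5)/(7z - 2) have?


Step 1: Fixed points satisfy T(z) = z
Step 2: 7z^2 + 7z - 5 = 0
Step 3: Discriminant = 7^2 - 4*7*(-5) = 189
Step 4: Number of fixed points = 2

2


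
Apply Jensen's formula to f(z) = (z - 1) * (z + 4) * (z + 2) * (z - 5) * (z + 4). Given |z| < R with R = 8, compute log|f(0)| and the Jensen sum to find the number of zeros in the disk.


Jensen's formula: (1/2pi)*integral log|f(Re^it)|dt = log|f(0)| + sum_{|a_k|<R} log(R/|a_k|)
Step 1: f(0) = (-1) * 4 * 2 * (-5) * 4 = 160
Step 2: log|f(0)| = log|1| + log|-4| + log|-2| + log|5| + log|-4| = 5.0752
Step 3: Zeros inside |z| < 8: 1, -4, -2, 5, -4
Step 4: Jensen sum = log(8/1) + log(8/4) + log(8/2) + log(8/5) + log(8/4) = 5.322
Step 5: n(R) = number of terms in the Jensen sum = count of zeros inside |z| < 8 = 5

5


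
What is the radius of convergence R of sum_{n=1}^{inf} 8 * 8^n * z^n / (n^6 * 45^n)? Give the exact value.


Step 1: General term a_n = 8 * 8^n / (n^6 * 45^n)
Step 2: By the root test, |a_n|^(1/n) = 8^(1/n) * 8 / (n^(6/n) * 45) -> 8/45 as n -> infinity (since 8^(1/n) -> 1 and n^(6/n) -> 1)
Step 3: R = 1/lim|a_n|^(1/n) = 45/8

45/8


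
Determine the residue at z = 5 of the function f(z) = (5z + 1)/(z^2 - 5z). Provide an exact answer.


Step 1: Q(z) = z^2 - 5z = (z - 5)(z)
Step 2: Q'(z) = 2z - 5
Step 3: Q'(5) = 5, P(5) = 26
Step 4: Res = P(5)/Q'(5) = 26/5 = 26/5

26/5


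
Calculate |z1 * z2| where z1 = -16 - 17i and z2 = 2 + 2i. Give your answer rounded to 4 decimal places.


Step 1: |z1| = sqrt((-16)^2 + (-17)^2) = sqrt(545)
Step 2: |z2| = sqrt(2^2 + 2^2) = sqrt(8)
Step 3: |z1*z2| = |z1|*|z2| = sqrt(545) * sqrt(8) = sqrt(545 * 8) = sqrt(4360)
Step 4: = 66.0303

66.0303


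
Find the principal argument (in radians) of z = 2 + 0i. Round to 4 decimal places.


Step 1: z = 2 + 0i
Step 2: arg(z) = atan2(0, 2)
Step 3: arg(z) = 0.0

0.0


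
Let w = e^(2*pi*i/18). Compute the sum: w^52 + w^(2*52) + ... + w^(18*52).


Step 1: The sum sum_{j=1}^{n} w^(k*j) equals n if n | k, else 0.
Step 2: Here n = 18, k = 52
Step 3: Does n divide k? 18 | 52 -> False
Step 4: Sum = 0

0


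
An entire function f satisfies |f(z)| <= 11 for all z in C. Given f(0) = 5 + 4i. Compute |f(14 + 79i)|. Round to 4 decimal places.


Step 1: By Liouville's theorem, a bounded entire function is constant.
Step 2: f(z) = f(0) = 5 + 4i for all z.
Step 3: |f(w)| = |5 + 4i| = sqrt(25 + 16)
Step 4: = 6.4031

6.4031


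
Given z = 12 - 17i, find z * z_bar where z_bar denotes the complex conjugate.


Step 1: conj(z) = 12 + 17i
Step 2: z * conj(z) = 12^2 + (-17)^2
Step 3: = 144 + 289 = 433

433


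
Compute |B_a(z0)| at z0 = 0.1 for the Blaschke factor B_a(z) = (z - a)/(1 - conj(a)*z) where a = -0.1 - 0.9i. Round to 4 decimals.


Step 1: Numerator z0 - a = 0.1 - (-0.1 - 0.9i) = 0.2 + 0.9i
Step 2: Denominator 1 - conj(a)*z0 = 1 - (-0.1 + 0.9i)*0.1 = 1.01 - 0.09i
Step 3: |z0 - a|^2 = 0.2^2 + 0.9^2 = 0.85; |1 - conj(a)*z0|^2 = 1.01^2 + (-0.09)^2 = 1.0282
Step 4: |B_a(0.1)| = sqrt(0.85 / 1.0282) = sqrt(0.826687)
Step 5: = 0.9092

0.9092


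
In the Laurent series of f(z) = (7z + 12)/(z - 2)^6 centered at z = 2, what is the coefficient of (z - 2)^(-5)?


Step 1: Write the numerator in powers of (z - 2): 7z + 12 = 7(z - 2) + (7*2 + 12) = 7(z - 2) + 26
Step 2: Divide by (z - 2)^6: f(z) = 26(z - 2)^(-6) + 7(z - 2)^(-5)
Step 3: This finite sum is the Laurent series of f about z = 2.
Step 4: Coefficient of (z - 2)^(-5) = coefficient of (z - 2) in the re-centred numerator = 7

7


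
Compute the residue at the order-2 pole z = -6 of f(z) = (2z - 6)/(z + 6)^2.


Step 1: Pole of order 2 at z = -6
Step 2: Res = lim d/dz [(z + 6)^2 * f(z)] as z -> -6
Step 3: (z + 6)^2 * f(z) = 2z - 6
Step 4: d/dz[2z - 6] = 2

2


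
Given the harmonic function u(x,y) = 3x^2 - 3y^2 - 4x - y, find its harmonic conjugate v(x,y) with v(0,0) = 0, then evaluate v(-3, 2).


Step 1: v_x = -u_y = 6y + 1
Step 2: v_y = u_x = 6x - 4
Step 3: v = 6xy + x - 4y + C
Step 4: v(0,0) = 0 => C = 0
Step 5: v(-3, 2) = -47

-47


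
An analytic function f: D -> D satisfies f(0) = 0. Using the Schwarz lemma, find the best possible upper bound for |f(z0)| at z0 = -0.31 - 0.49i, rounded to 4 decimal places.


Step 1: Schwarz lemma: if f: D -> D is analytic with f(0) = 0, then |f(z)| <= |z| for all z in D, and this is sharp (f(z) = z).
Step 2: |z0|^2 = (-0.31)^2 + (-0.49)^2 = 0.3362
Step 3: |z0| = sqrt(0.3362) = 0.579828
Step 4: Best bound = |z0| = 0.5798

0.5798


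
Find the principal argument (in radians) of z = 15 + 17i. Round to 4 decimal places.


Step 1: z = 15 + 17i
Step 2: arg(z) = atan2(17, 15)
Step 3: arg(z) = 0.8478

0.8478


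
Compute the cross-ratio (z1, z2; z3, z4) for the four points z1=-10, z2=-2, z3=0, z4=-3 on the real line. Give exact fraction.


Step 1: (z1-z3)(z2-z4) = (-10) * 1 = -10
Step 2: (z1-z4)(z2-z3) = (-7) * (-2) = 14
Step 3: Cross-ratio = -10/14 = -5/7

-5/7


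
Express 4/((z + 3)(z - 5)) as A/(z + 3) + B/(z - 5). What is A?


Step 1: Multiply both sides by (z + 3) and set z = -3
Step 2: A = 4 / (-3 - 5)
Step 3: A = 4 / (-8)
Step 4: A = -1/2

-1/2


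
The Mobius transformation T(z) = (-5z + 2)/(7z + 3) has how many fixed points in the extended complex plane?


Step 1: Fixed points satisfy T(z) = z
Step 2: 7z^2 + 8z - 2 = 0
Step 3: Discriminant = 8^2 - 4*7*(-2) = 120
Step 4: Number of fixed points = 2

2


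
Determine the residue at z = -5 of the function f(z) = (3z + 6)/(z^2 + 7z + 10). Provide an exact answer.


Step 1: Q(z) = z^2 + 7z + 10 = (z + 5)(z + 2)
Step 2: Q'(z) = 2z + 7
Step 3: Q'(-5) = -3, P(-5) = -9
Step 4: Res = P(-5)/Q'(-5) = -9/(-3) = 3

3


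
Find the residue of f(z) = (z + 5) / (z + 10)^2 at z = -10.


Step 1: Pole of order 2 at z = -10
Step 2: Res = lim d/dz [(z + 10)^2 * f(z)] as z -> -10
Step 3: (z + 10)^2 * f(z) = z + 5
Step 4: d/dz[z + 5] = 1

1


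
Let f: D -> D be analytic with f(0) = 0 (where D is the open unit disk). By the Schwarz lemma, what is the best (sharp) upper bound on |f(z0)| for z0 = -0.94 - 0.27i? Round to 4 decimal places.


Step 1: Schwarz lemma: if f: D -> D is analytic with f(0) = 0, then |f(z)| <= |z| for all z in D, and this is sharp (f(z) = z).
Step 2: |z0|^2 = (-0.94)^2 + (-0.27)^2 = 0.9565
Step 3: |z0| = sqrt(0.9565) = 0.978008
Step 4: Best bound = |z0| = 0.978

0.978


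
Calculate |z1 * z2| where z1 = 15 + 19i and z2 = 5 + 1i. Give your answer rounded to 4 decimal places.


Step 1: |z1| = sqrt(15^2 + 19^2) = sqrt(586)
Step 2: |z2| = sqrt(5^2 + 1^2) = sqrt(26)
Step 3: |z1*z2| = |z1|*|z2| = sqrt(586) * sqrt(26) = sqrt(586 * 26) = sqrt(15236)
Step 4: = 123.4342

123.4342


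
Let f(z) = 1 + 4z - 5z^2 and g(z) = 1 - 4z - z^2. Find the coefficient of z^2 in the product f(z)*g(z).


Step 1: z^2 term in f*g comes from: (1)*(-z^2) + (4z)*(-4z) + (-5z^2)*(1)
Step 2: = -1 - 16 - 5
Step 3: = -22

-22


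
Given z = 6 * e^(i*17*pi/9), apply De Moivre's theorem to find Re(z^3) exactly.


Step 1: By De Moivre's theorem, z^3 = 6^3 * e^(i*3*17*pi/9) = 216 * (cos(17*pi/3) + i*sin(17*pi/3))
Step 2: |z|^3 = 6^3 = 216
Step 3: Reduce the angle mod 2*pi: 17*pi/3 - 4*pi = 5*pi/3
Step 4: cos(5*pi/3) = 1/2
Step 5: Re(z^3) = 216 * 1/2 = 108

108


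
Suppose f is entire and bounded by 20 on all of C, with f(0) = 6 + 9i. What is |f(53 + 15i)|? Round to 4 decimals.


Step 1: By Liouville's theorem, a bounded entire function is constant.
Step 2: f(z) = f(0) = 6 + 9i for all z.
Step 3: |f(w)| = |6 + 9i| = sqrt(36 + 81)
Step 4: = 10.8167

10.8167


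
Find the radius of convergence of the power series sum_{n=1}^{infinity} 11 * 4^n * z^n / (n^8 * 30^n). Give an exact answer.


Step 1: General term a_n = 11 * 4^n / (n^8 * 30^n)
Step 2: By the root test, |a_n|^(1/n) = 11^(1/n) * 4 / (n^(8/n) * 30) -> 4/30 as n -> infinity (since 11^(1/n) -> 1 and n^(8/n) -> 1)
Step 3: R = 1/lim|a_n|^(1/n) = 30/4 = 15/2

15/2


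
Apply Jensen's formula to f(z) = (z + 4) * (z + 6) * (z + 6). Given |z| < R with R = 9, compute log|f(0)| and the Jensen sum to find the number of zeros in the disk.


Jensen's formula: (1/2pi)*integral log|f(Re^it)|dt = log|f(0)| + sum_{|a_k|<R} log(R/|a_k|)
Step 1: f(0) = 4 * 6 * 6 = 144
Step 2: log|f(0)| = log|-4| + log|-6| + log|-6| = 4.9698
Step 3: Zeros inside |z| < 9: -4, -6, -6
Step 4: Jensen sum = log(9/4) + log(9/6) + log(9/6) = 1.6219
Step 5: n(R) = number of terms in the Jensen sum = count of zeros inside |z| < 9 = 3

3


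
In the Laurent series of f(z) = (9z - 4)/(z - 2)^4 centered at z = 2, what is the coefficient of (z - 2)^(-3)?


Step 1: Write the numerator in powers of (z - 2): 9z - 4 = 9(z - 2) + (9*2 - 4) = 9(z - 2) + 14
Step 2: Divide by (z - 2)^4: f(z) = 14(z - 2)^(-4) + 9(z - 2)^(-3)
Step 3: This finite sum is the Laurent series of f about z = 2.
Step 4: Coefficient of (z - 2)^(-3) = coefficient of (z - 2) in the re-centred numerator = 9

9


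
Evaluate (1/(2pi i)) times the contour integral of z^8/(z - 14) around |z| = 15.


Step 1: f(z) = z^8, a = 14 is inside |z| = 15
Step 2: By Cauchy integral formula: (1/(2pi*i)) * integral = f(a)
Step 3: f(14) = 14^8 = 1475789056

1475789056


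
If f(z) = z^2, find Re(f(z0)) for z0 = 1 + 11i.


Step 1: z0 = 1 + 11i
Step 2: z0^2 = 1^2 - 11^2 + 22i
Step 3: real part = 1 - 121 = -120

-120


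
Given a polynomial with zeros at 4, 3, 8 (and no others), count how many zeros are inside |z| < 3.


Step 1: Check each root:
  z = 4: |4| = 4 >= 3
  z = 3: |3| = 3 >= 3
  z = 8: |8| = 8 >= 3
Step 2: Count = 0

0


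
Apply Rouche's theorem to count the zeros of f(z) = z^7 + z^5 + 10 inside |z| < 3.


Step 1: On |z| = 3 the three terms have sizes |z^7| = 3^7 = 2187, |z^5| = 3^5 = 243, |10| = 10
Step 2: The dominant term is g(z) = z^7; let h(z) = z^5 + 10 so f = g + h
Step 3: On |z| = 3: |g| = 2187 and |h| <= 243 + 10 = 253
Step 4: Since 2187 > 253, |h| < |g| on |z| = 3, so by Rouche f has the same number of zeros as g inside |z| < 3
Step 5: g(z) = z^7 has 7 zeros (all at the origin) inside |z| < 3. Answer = 7

7


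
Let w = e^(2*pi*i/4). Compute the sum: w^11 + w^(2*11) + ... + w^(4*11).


Step 1: The sum sum_{j=1}^{n} w^(k*j) equals n if n | k, else 0.
Step 2: Here n = 4, k = 11
Step 3: Does n divide k? 4 | 11 -> False
Step 4: Sum = 0

0


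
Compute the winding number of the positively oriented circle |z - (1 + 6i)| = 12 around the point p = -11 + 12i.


Step 1: Center c = (1, 6), radius = 12
Step 2: |p - c|^2 = (-12)^2 + 6^2 = 180
Step 3: r^2 = 144
Step 4: |p-c| > r so winding number = 0

0


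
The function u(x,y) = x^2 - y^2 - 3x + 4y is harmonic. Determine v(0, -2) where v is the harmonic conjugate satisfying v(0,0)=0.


Step 1: v_x = -u_y = 2y - 4
Step 2: v_y = u_x = 2x - 3
Step 3: v = 2xy - 4x - 3y + C
Step 4: v(0,0) = 0 => C = 0
Step 5: v(0, -2) = 6

6


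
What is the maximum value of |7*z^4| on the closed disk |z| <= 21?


Step 1: On |z| = 21, |f(z)| = 7 * |z|^4 = 7 * 21^4
Step 2: By maximum modulus principle, maximum is on boundary.
Step 3: Maximum = 7 * 194481 = 1361367

1361367


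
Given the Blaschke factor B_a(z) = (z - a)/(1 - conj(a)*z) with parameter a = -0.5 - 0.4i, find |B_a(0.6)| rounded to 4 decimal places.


Step 1: Numerator z0 - a = 0.6 - (-0.5 - 0.4i) = 1.1 + 0.4i
Step 2: Denominator 1 - conj(a)*z0 = 1 - (-0.5 + 0.4i)*0.6 = 1.3 - 0.24i
Step 3: |z0 - a|^2 = 1.1^2 + 0.4^2 = 1.37; |1 - conj(a)*z0|^2 = 1.3^2 + (-0.24)^2 = 1.7476
Step 4: |B_a(0.6)| = sqrt(1.37 / 1.7476) = sqrt(0.783932)
Step 5: = 0.8854

0.8854


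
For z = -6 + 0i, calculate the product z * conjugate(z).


Step 1: conj(z) = -6 - 0i
Step 2: z * conj(z) = (-6)^2 + 0^2
Step 3: = 36 + 0 = 36

36


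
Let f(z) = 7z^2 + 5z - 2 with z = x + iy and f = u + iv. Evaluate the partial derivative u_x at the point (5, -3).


Step 1: f(z) = 7(x+iy)^2 + 5(x+iy) - 2
Step 2: u = 7(x^2 - y^2) + 5x - 2
Step 3: u_x = 14x + 5
Step 4: At (5, -3): u_x = 70 + 5 = 75

75


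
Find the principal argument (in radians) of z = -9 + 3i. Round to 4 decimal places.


Step 1: z = -9 + 3i
Step 2: arg(z) = atan2(3, -9)
Step 3: arg(z) = 2.8198

2.8198


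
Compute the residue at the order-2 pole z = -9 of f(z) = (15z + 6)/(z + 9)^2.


Step 1: Pole of order 2 at z = -9
Step 2: Res = lim d/dz [(z + 9)^2 * f(z)] as z -> -9
Step 3: (z + 9)^2 * f(z) = 15z + 6
Step 4: d/dz[15z + 6] = 15

15


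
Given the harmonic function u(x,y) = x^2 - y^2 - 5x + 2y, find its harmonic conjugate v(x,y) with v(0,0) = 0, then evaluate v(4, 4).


Step 1: v_x = -u_y = 2y - 2
Step 2: v_y = u_x = 2x - 5
Step 3: v = 2xy - 2x - 5y + C
Step 4: v(0,0) = 0 => C = 0
Step 5: v(4, 4) = 4

4


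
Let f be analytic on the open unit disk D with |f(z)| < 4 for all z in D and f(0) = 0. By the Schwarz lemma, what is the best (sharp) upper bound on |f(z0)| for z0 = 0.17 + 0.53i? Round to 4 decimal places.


Step 1: g = f/4 maps D -> D with g(0) = 0, so by the Schwarz lemma |g(z)| <= |z|, i.e. |f(z)| <= 4|z|; this is sharp (f(z) = 4z).
Step 2: |z0|^2 = 0.17^2 + 0.53^2 = 0.3098
Step 3: |z0| = sqrt(0.3098) = 0.556597
Step 4: Best bound = 4 * |z0| = 4 * 0.556597 = 2.2264

2.2264


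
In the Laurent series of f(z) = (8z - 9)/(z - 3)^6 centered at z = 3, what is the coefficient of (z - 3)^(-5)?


Step 1: Write the numerator in powers of (z - 3): 8z - 9 = 8(z - 3) + (8*3 - 9) = 8(z - 3) + 15
Step 2: Divide by (z - 3)^6: f(z) = 15(z - 3)^(-6) + 8(z - 3)^(-5)
Step 3: This finite sum is the Laurent series of f about z = 3.
Step 4: Coefficient of (z - 3)^(-5) = coefficient of (z - 3) in the re-centred numerator = 8

8


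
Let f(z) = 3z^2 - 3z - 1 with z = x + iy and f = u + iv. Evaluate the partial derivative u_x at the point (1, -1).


Step 1: f(z) = 3(x+iy)^2 - 3(x+iy) - 1
Step 2: u = 3(x^2 - y^2) - 3x - 1
Step 3: u_x = 6x - 3
Step 4: At (1, -1): u_x = 6 - 3 = 3

3


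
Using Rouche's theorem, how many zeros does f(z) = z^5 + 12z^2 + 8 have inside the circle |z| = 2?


Step 1: On |z| = 2 the three terms have sizes |z^5| = 2^5 = 32, |12z^2| = 12*2^2 = 48, |8| = 8
Step 2: The dominant term is g(z) = 12z^2; let h(z) = z^5 + 8 so f = g + h
Step 3: On |z| = 2: |g| = 48 and |h| <= 32 + 8 = 40
Step 4: Since 48 > 40, |h| < |g| on |z| = 2, so by Rouche f has the same number of zeros as g inside |z| < 2
Step 5: g(z) = 12z^2 has 2 zeros (at the origin, multiplicity 2) inside |z| < 2. Answer = 2

2


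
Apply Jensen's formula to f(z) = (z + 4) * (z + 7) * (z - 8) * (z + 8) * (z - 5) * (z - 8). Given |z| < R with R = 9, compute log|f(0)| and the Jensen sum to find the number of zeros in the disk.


Jensen's formula: (1/2pi)*integral log|f(Re^it)|dt = log|f(0)| + sum_{|a_k|<R} log(R/|a_k|)
Step 1: f(0) = 4 * 7 * (-8) * 8 * (-5) * (-8) = -71680
Step 2: log|f(0)| = log|-4| + log|-7| + log|8| + log|-8| + log|5| + log|8| = 11.18
Step 3: Zeros inside |z| < 9: -4, -7, 8, -8, 5, 8
Step 4: Jensen sum = log(9/4) + log(9/7) + log(9/8) + log(9/8) + log(9/5) + log(9/8) = 2.0034
Step 5: n(R) = number of terms in the Jensen sum = count of zeros inside |z| < 9 = 6

6


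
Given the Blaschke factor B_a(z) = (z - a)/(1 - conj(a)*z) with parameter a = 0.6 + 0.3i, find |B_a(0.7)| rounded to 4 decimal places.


Step 1: Numerator z0 - a = 0.7 - (0.6 + 0.3i) = 0.1 - 0.3i
Step 2: Denominator 1 - conj(a)*z0 = 1 - (0.6 - 0.3i)*0.7 = 0.58 + 0.21i
Step 3: |z0 - a|^2 = 0.1^2 + (-0.3)^2 = 0.1; |1 - conj(a)*z0|^2 = 0.58^2 + 0.21^2 = 0.3805
Step 4: |B_a(0.7)| = sqrt(0.1 / 0.3805) = sqrt(0.262812)
Step 5: = 0.5127

0.5127


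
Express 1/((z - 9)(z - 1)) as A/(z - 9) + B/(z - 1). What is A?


Step 1: Multiply both sides by (z - 9) and set z = 9
Step 2: A = 1 / (9 - 1)
Step 3: A = 1 / 8
Step 4: A = 1/8

1/8


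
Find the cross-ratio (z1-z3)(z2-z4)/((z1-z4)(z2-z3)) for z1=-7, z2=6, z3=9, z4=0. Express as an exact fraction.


Step 1: (z1-z3)(z2-z4) = (-16) * 6 = -96
Step 2: (z1-z4)(z2-z3) = (-7) * (-3) = 21
Step 3: Cross-ratio = -96/21 = -32/7

-32/7


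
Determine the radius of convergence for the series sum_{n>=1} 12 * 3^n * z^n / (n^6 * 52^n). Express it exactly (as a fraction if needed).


Step 1: General term a_n = 12 * 3^n / (n^6 * 52^n)
Step 2: By the root test, |a_n|^(1/n) = 12^(1/n) * 3 / (n^(6/n) * 52) -> 3/52 as n -> infinity (since 12^(1/n) -> 1 and n^(6/n) -> 1)
Step 3: R = 1/lim|a_n|^(1/n) = 52/3

52/3


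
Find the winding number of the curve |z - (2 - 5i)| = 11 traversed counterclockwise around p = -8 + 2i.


Step 1: Center c = (2, -5), radius = 11
Step 2: |p - c|^2 = (-10)^2 + 7^2 = 149
Step 3: r^2 = 121
Step 4: |p-c| > r so winding number = 0

0


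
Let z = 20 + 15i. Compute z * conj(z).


Step 1: conj(z) = 20 - 15i
Step 2: z * conj(z) = 20^2 + 15^2
Step 3: = 400 + 225 = 625

625


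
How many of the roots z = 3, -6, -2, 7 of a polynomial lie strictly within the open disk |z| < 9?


Step 1: Check each root:
  z = 3: |3| = 3 < 9
  z = -6: |-6| = 6 < 9
  z = -2: |-2| = 2 < 9
  z = 7: |7| = 7 < 9
Step 2: Count = 4

4


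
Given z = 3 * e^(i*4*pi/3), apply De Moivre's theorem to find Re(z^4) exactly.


Step 1: By De Moivre's theorem, z^4 = 3^4 * e^(i*4*4*pi/3) = 81 * (cos(16*pi/3) + i*sin(16*pi/3))
Step 2: |z|^4 = 3^4 = 81
Step 3: Reduce the angle mod 2*pi: 16*pi/3 - 4*pi = 4*pi/3
Step 4: cos(4*pi/3) = -1/2
Step 5: Re(z^4) = 81 * (-1/2) = -81/2

-81/2


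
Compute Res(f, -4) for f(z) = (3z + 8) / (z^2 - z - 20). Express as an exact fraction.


Step 1: Q(z) = z^2 - z - 20 = (z + 4)(z - 5)
Step 2: Q'(z) = 2z - 1
Step 3: Q'(-4) = -9, P(-4) = -4
Step 4: Res = P(-4)/Q'(-4) = -4/(-9) = 4/9

4/9


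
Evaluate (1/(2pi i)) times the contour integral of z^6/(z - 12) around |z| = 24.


Step 1: f(z) = z^6, a = 12 is inside |z| = 24
Step 2: By Cauchy integral formula: (1/(2pi*i)) * integral = f(a)
Step 3: f(12) = 12^6 = 2985984

2985984


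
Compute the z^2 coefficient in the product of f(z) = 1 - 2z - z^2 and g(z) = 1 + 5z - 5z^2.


Step 1: z^2 term in f*g comes from: (1)*(-5z^2) + (-2z)*(5z) + (-z^2)*(1)
Step 2: = -5 - 10 - 1
Step 3: = -16

-16
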